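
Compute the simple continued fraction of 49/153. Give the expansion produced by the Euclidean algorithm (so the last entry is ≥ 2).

49 = 0×153 + 49
153 = 3×49 + 6
49 = 8×6 + 1
6 = 6×1 + 0  (stop)
So 49/153 = [0; 3, 8, 6].

[0; 3, 8, 6]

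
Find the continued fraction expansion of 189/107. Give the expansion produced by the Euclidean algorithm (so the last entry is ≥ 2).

[1; 1, 3, 3, 1, 1, 3]

189 = 1·107 + 82
107 = 1·82 + 25
82 = 3·25 + 7
25 = 3·7 + 4
7 = 1·4 + 3
4 = 1·3 + 1
3 = 3·1 + 0  (stop)
So 189/107 = [1; 1, 3, 3, 1, 1, 3].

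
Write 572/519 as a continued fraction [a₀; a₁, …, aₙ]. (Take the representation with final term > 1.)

[1; 9, 1, 3, 1, 4, 2]

572 = 1·519 + 53
519 = 9·53 + 42
53 = 1·42 + 11
42 = 3·11 + 9
11 = 1·9 + 2
9 = 4·2 + 1
2 = 2·1 + 0  (stop)
So 572/519 = [1; 9, 1, 3, 1, 4, 2].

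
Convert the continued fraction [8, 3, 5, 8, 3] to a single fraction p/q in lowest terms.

Fold from the inside: start with 3/1.
  8 + 1/3 = 25/3
  5 + 3/25 = 128/25
  3 + 25/128 = 409/128
  8 + 128/409 = 3400/409

3400/409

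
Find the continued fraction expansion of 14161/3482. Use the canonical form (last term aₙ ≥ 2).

[4; 14, 1, 16, 1, 12]

14161 = 4×3482 + 233
3482 = 14×233 + 220
233 = 1×220 + 13
220 = 16×13 + 12
13 = 1×12 + 1
12 = 12×1 + 0  (stop)
So 14161/3482 = [4; 14, 1, 16, 1, 12].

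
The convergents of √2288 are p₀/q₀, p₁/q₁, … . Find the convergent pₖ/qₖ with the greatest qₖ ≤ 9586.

164737/3444

√2288 = [47; 1, 4, 1, 94, …] (period length 4).
Convergents:
  p_0/q_0 = 47/1
  p_1/q_1 = 48/1
  p_2/q_2 = 239/5
  p_3/q_3 = 287/6
  p_4/q_4 = 27217/569
  p_5/q_5 = 27504/575
  p_6/q_6 = 137233/2869
  p_7/q_7 = 164737/3444
  p_8/q_8 = 15622511/326605
q_7 = 3444 ≤ 9586 < 326605 = q_8, so the answer is 164737/3444.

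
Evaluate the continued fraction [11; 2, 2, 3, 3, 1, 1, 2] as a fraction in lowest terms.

3777/331

Fold from the inside: start with 2/1.
  1 + 1/2 = 3/2
  1 + 2/3 = 5/3
  3 + 3/5 = 18/5
  3 + 5/18 = 59/18
  2 + 18/59 = 136/59
  2 + 59/136 = 331/136
  11 + 136/331 = 3777/331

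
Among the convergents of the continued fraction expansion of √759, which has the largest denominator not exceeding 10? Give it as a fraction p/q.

√759 = [27; 1, 1, 4, 1, 1, 54, …] (period length 6).
Convergents:
  p_0/q_0 = 27/1
  p_1/q_1 = 28/1
  p_2/q_2 = 55/2
  p_3/q_3 = 248/9
  p_4/q_4 = 303/11
q_3 = 9 ≤ 10 < 11 = q_4, so the answer is 248/9.

248/9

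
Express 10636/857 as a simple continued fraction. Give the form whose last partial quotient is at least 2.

10636 = 12×857 + 352
857 = 2×352 + 153
352 = 2×153 + 46
153 = 3×46 + 15
46 = 3×15 + 1
15 = 15×1 + 0  (stop)
So 10636/857 = [12; 2, 2, 3, 3, 15].

[12; 2, 2, 3, 3, 15]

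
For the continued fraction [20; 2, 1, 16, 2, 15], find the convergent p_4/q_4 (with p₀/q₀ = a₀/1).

2095/103

Using pₖ = aₖpₖ₋₁ + pₖ₋₂, qₖ = aₖqₖ₋₁ + qₖ₋₂ (with p₋₁=1, p₋₂=0, q₋₁=0, q₋₂=1):
  k=0: a=20, p=20, q=1
  k=1: a=2, p=41, q=2
  k=2: a=1, p=61, q=3
  k=3: a=16, p=1017, q=50
  k=4: a=2, p=2095, q=103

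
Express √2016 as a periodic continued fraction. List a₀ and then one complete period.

a₀ = ⌊√2016⌋ = 44.
With m₀=0, d₀=1 and mₖ₊₁ = dₖaₖ − mₖ, dₖ₊₁ = (n − mₖ₊₁²)/dₖ, aₖ₊₁ = ⌊(a₀+mₖ₊₁)/dₖ₊₁⌋:
  k=1: m=44, d=80, a=1
  k=2: m=36, d=9, a=8
  k=3: m=36, d=80, a=1
  k=4: m=44, d=1, a=88
d=1 and a=2a₀=88 at k=4, so the next step gives (m, d) = (44, 80) again — its k=1 value — and the period has length 4.

[44; 1, 8, 1, 88]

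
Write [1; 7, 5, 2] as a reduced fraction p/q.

Fold from the inside: start with 2/1.
  5 + 1/2 = 11/2
  7 + 2/11 = 79/11
  1 + 11/79 = 90/79

90/79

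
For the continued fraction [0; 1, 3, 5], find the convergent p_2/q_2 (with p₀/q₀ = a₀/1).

Using pₖ = aₖpₖ₋₁ + pₖ₋₂, qₖ = aₖqₖ₋₁ + qₖ₋₂ (with p₋₁=1, p₋₂=0, q₋₁=0, q₋₂=1):
  k=0: a=0, p=0, q=1
  k=1: a=1, p=1, q=1
  k=2: a=3, p=3, q=4

3/4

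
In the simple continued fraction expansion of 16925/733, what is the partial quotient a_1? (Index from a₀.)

16925 = 23·733 + 66   →  a_0 = 23
733 = 11·66 + 7   →  a_1 = 11

11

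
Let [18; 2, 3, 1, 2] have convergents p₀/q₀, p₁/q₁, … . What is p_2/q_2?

129/7

Using pₖ = aₖpₖ₋₁ + pₖ₋₂, qₖ = aₖqₖ₋₁ + qₖ₋₂ (with p₋₁=1, p₋₂=0, q₋₁=0, q₋₂=1):
  k=0: a=18, p=18, q=1
  k=1: a=2, p=37, q=2
  k=2: a=3, p=129, q=7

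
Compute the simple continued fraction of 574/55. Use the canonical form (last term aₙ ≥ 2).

574 = 10×55 + 24
55 = 2×24 + 7
24 = 3×7 + 3
7 = 2×3 + 1
3 = 3×1 + 0  (stop)
So 574/55 = [10; 2, 3, 2, 3].

[10; 2, 3, 2, 3]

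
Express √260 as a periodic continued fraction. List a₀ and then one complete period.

a₀ = ⌊√260⌋ = 16.
With m₀=0, d₀=1 and mₖ₊₁ = dₖaₖ − mₖ, dₖ₊₁ = (n − mₖ₊₁²)/dₖ, aₖ₊₁ = ⌊(a₀+mₖ₊₁)/dₖ₊₁⌋:
  k=1: m=16, d=4, a=8
  k=2: m=16, d=1, a=32
d=1 and a=2a₀=32 at k=2, so the next step gives (m, d) = (16, 4) again — its k=1 value — and the period has length 2.

[16; 8, 32]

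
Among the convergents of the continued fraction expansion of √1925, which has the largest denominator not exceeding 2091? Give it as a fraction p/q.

30844/703

√1925 = [43; 1, 6, 1, 86, …] (period length 4).
Convergents:
  p_0/q_0 = 43/1
  p_1/q_1 = 44/1
  p_2/q_2 = 307/7
  p_3/q_3 = 351/8
  p_4/q_4 = 30493/695
  p_5/q_5 = 30844/703
  p_6/q_6 = 215557/4913
q_5 = 703 ≤ 2091 < 4913 = q_6, so the answer is 30844/703.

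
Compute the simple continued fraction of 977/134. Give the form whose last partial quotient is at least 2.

977 = 7·134 + 39
134 = 3·39 + 17
39 = 2·17 + 5
17 = 3·5 + 2
5 = 2·2 + 1
2 = 2·1 + 0  (stop)
So 977/134 = [7; 3, 2, 3, 2, 2].

[7; 3, 2, 3, 2, 2]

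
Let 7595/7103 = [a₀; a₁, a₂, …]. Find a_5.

7595 = 1·7103 + 492   →  a_0 = 1
7103 = 14·492 + 215   →  a_1 = 14
492 = 2·215 + 62   →  a_2 = 2
215 = 3·62 + 29   →  a_3 = 3
62 = 2·29 + 4   →  a_4 = 2
29 = 7·4 + 1   →  a_5 = 7

7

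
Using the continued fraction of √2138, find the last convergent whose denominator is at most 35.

√2138 = [46; 4, 5, 5, 4, 92, …] (period length 5).
Convergents:
  p_0/q_0 = 46/1
  p_1/q_1 = 185/4
  p_2/q_2 = 971/21
  p_3/q_3 = 5040/109
q_2 = 21 ≤ 35 < 109 = q_3, so the answer is 971/21.

971/21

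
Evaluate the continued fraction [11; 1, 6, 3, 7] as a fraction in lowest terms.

Using pₖ = aₖpₖ₋₁ + pₖ₋₂ and qₖ = aₖqₖ₋₁ + qₖ₋₂:
  k=0: a=11, p=11, q=1
  k=1: a=1, p=12, q=1
  k=2: a=6, p=83, q=7
  k=3: a=3, p=261, q=22
  k=4: a=7, p=1910, q=161

1910/161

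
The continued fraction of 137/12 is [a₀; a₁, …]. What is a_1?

2

137 = 11·12 + 5   →  a_0 = 11
12 = 2·5 + 2   →  a_1 = 2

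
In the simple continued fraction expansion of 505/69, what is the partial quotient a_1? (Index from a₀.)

3

505 = 7·69 + 22   →  a_0 = 7
69 = 3·22 + 3   →  a_1 = 3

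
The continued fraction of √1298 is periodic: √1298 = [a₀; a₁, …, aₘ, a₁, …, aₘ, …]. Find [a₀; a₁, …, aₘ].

a₀ = ⌊√1298⌋ = 36.
With m₀=0, d₀=1 and mₖ₊₁ = dₖaₖ − mₖ, dₖ₊₁ = (n − mₖ₊₁²)/dₖ, aₖ₊₁ = ⌊(a₀+mₖ₊₁)/dₖ₊₁⌋:
  k=1: m=36, d=2, a=36
  k=2: m=36, d=1, a=72
d=1 and a=2a₀=72 at k=2, so the next step gives (m, d) = (36, 2) again — its k=1 value — and the period has length 2.

[36; 36, 72]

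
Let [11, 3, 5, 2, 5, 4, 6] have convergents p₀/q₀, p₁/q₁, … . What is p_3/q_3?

Using pₖ = aₖpₖ₋₁ + pₖ₋₂, qₖ = aₖqₖ₋₁ + qₖ₋₂ (with p₋₁=1, p₋₂=0, q₋₁=0, q₋₂=1):
  k=0: a=11, p=11, q=1
  k=1: a=3, p=34, q=3
  k=2: a=5, p=181, q=16
  k=3: a=2, p=396, q=35

396/35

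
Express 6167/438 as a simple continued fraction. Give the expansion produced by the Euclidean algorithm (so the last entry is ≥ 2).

6167 = 14·438 + 35
438 = 12·35 + 18
35 = 1·18 + 17
18 = 1·17 + 1
17 = 17·1 + 0  (stop)
So 6167/438 = [14; 12, 1, 1, 17].

[14; 12, 1, 1, 17]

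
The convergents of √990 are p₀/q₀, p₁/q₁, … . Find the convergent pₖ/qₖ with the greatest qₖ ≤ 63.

881/28

√990 = [31; 2, 6, 2, 62, …] (period length 4).
Convergents:
  p_0/q_0 = 31/1
  p_1/q_1 = 63/2
  p_2/q_2 = 409/13
  p_3/q_3 = 881/28
  p_4/q_4 = 55031/1749
q_3 = 28 ≤ 63 < 1749 = q_4, so the answer is 881/28.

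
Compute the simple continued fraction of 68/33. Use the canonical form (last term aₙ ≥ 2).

68 = 2×33 + 2
33 = 16×2 + 1
2 = 2×1 + 0  (stop)
So 68/33 = [2; 16, 2].

[2; 16, 2]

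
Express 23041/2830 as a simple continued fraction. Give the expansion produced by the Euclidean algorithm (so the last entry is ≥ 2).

23041 = 8×2830 + 401
2830 = 7×401 + 23
401 = 17×23 + 10
23 = 2×10 + 3
10 = 3×3 + 1
3 = 3×1 + 0  (stop)
So 23041/2830 = [8; 7, 17, 2, 3, 3].

[8; 7, 17, 2, 3, 3]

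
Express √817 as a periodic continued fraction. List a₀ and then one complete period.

a₀ = ⌊√817⌋ = 28.
With m₀=0, d₀=1 and mₖ₊₁ = dₖaₖ − mₖ, dₖ₊₁ = (n − mₖ₊₁²)/dₖ, aₖ₊₁ = ⌊(a₀+mₖ₊₁)/dₖ₊₁⌋:
  k=1: m=28, d=33, a=1
  k=2: m=5, d=24, a=1
  k=3: m=19, d=19, a=2
  k=4: m=19, d=24, a=1
  k=5: m=5, d=33, a=1
  k=6: m=28, d=1, a=56
d=1 and a=2a₀=56 at k=6, so the next step gives (m, d) = (28, 33) again — its k=1 value — and the period has length 6.

[28; 1, 1, 2, 1, 1, 56]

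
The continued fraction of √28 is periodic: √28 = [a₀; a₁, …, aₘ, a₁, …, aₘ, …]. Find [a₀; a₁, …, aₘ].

a₀ = ⌊√28⌋ = 5.
With m₀=0, d₀=1 and mₖ₊₁ = dₖaₖ − mₖ, dₖ₊₁ = (n − mₖ₊₁²)/dₖ, aₖ₊₁ = ⌊(a₀+mₖ₊₁)/dₖ₊₁⌋:
  k=1: m=5, d=3, a=3
  k=2: m=4, d=4, a=2
  k=3: m=4, d=3, a=3
  k=4: m=5, d=1, a=10
d=1 and a=2a₀=10 at k=4, so the next step gives (m, d) = (5, 3) again — its k=1 value — and the period has length 4.

[5; 3, 2, 3, 10]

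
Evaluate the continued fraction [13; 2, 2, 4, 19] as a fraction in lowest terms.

Using pₖ = aₖpₖ₋₁ + pₖ₋₂ and qₖ = aₖqₖ₋₁ + qₖ₋₂:
  k=0: a=13, p=13, q=1
  k=1: a=2, p=27, q=2
  k=2: a=2, p=67, q=5
  k=3: a=4, p=295, q=22
  k=4: a=19, p=5672, q=423

5672/423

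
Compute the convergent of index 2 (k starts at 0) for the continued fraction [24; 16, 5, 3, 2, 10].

Using pₖ = aₖpₖ₋₁ + pₖ₋₂, qₖ = aₖqₖ₋₁ + qₖ₋₂ (with p₋₁=1, p₋₂=0, q₋₁=0, q₋₂=1):
  k=0: a=24, p=24, q=1
  k=1: a=16, p=385, q=16
  k=2: a=5, p=1949, q=81

1949/81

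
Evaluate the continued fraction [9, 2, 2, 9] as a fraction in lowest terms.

Using pₖ = aₖpₖ₋₁ + pₖ₋₂ and qₖ = aₖqₖ₋₁ + qₖ₋₂:
  k=0: a=9, p=9, q=1
  k=1: a=2, p=19, q=2
  k=2: a=2, p=47, q=5
  k=3: a=9, p=442, q=47

442/47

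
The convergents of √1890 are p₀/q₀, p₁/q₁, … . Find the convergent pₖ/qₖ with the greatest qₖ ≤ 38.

√1890 = [43; 2, 9, 6, 9, 2, 86, …] (period length 6).
Convergents:
  p_0/q_0 = 43/1
  p_1/q_1 = 87/2
  p_2/q_2 = 826/19
  p_3/q_3 = 5043/116
q_2 = 19 ≤ 38 < 116 = q_3, so the answer is 826/19.

826/19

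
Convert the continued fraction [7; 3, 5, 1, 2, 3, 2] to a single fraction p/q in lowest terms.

Fold from the inside: start with 2/1.
  3 + 1/2 = 7/2
  2 + 2/7 = 16/7
  1 + 7/16 = 23/16
  5 + 16/23 = 131/23
  3 + 23/131 = 416/131
  7 + 131/416 = 3043/416

3043/416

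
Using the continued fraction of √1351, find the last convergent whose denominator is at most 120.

√1351 = [36; 1, 3, 10, 3, 1, 72, …] (period length 6).
Convergents:
  p_0/q_0 = 36/1
  p_1/q_1 = 37/1
  p_2/q_2 = 147/4
  p_3/q_3 = 1507/41
  p_4/q_4 = 4668/127
q_3 = 41 ≤ 120 < 127 = q_4, so the answer is 1507/41.

1507/41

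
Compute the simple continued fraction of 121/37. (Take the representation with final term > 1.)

121 = 3×37 + 10
37 = 3×10 + 7
10 = 1×7 + 3
7 = 2×3 + 1
3 = 3×1 + 0  (stop)
So 121/37 = [3; 3, 1, 2, 3].

[3; 3, 1, 2, 3]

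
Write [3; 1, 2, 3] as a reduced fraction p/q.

Fold from the inside: start with 3/1.
  2 + 1/3 = 7/3
  1 + 3/7 = 10/7
  3 + 7/10 = 37/10

37/10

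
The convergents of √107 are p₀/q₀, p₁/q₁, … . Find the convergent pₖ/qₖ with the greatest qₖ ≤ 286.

962/93

√107 = [10; 2, 1, 9, 1, 2, 20, …] (period length 6).
Convergents:
  p_0/q_0 = 10/1
  p_1/q_1 = 21/2
  p_2/q_2 = 31/3
  p_3/q_3 = 300/29
  p_4/q_4 = 331/32
  p_5/q_5 = 962/93
  p_6/q_6 = 19571/1892
q_5 = 93 ≤ 286 < 1892 = q_6, so the answer is 962/93.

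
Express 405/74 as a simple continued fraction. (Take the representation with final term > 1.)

405 = 5×74 + 35
74 = 2×35 + 4
35 = 8×4 + 3
4 = 1×3 + 1
3 = 3×1 + 0  (stop)
So 405/74 = [5; 2, 8, 1, 3].

[5; 2, 8, 1, 3]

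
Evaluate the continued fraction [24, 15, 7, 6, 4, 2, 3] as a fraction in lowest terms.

503534/20923

Fold from the inside: start with 3/1.
  2 + 1/3 = 7/3
  4 + 3/7 = 31/7
  6 + 7/31 = 193/31
  7 + 31/193 = 1382/193
  15 + 193/1382 = 20923/1382
  24 + 1382/20923 = 503534/20923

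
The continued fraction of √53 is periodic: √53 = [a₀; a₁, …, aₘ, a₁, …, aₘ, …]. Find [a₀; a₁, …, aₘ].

[7; 3, 1, 1, 3, 14]

a₀ = ⌊√53⌋ = 7.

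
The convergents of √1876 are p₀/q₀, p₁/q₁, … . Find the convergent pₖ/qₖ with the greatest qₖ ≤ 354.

8446/195

√1876 = [43; 3, 5, 12, 5, 3, 86, …] (period length 6).
Convergents:
  p_0/q_0 = 43/1
  p_1/q_1 = 130/3
  p_2/q_2 = 693/16
  p_3/q_3 = 8446/195
  p_4/q_4 = 42923/991
q_3 = 195 ≤ 354 < 991 = q_4, so the answer is 8446/195.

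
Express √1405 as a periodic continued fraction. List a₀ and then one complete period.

[37; 2, 14, 2, 74]

a₀ = ⌊√1405⌋ = 37.
With m₀=0, d₀=1 and mₖ₊₁ = dₖaₖ − mₖ, dₖ₊₁ = (n − mₖ₊₁²)/dₖ, aₖ₊₁ = ⌊(a₀+mₖ₊₁)/dₖ₊₁⌋:
  k=1: m=37, d=36, a=2
  k=2: m=35, d=5, a=14
  k=3: m=35, d=36, a=2
  k=4: m=37, d=1, a=74
d=1 and a=2a₀=74 at k=4, so the next step gives (m, d) = (37, 36) again — its k=1 value — and the period has length 4.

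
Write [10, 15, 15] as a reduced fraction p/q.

2275/226

Fold from the inside: start with 15/1.
  15 + 1/15 = 226/15
  10 + 15/226 = 2275/226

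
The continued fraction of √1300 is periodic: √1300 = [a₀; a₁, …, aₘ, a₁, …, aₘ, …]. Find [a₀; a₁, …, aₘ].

[36; 18, 72]

a₀ = ⌊√1300⌋ = 36.
With m₀=0, d₀=1 and mₖ₊₁ = dₖaₖ − mₖ, dₖ₊₁ = (n − mₖ₊₁²)/dₖ, aₖ₊₁ = ⌊(a₀+mₖ₊₁)/dₖ₊₁⌋:
  k=1: m=36, d=4, a=18
  k=2: m=36, d=1, a=72
d=1 and a=2a₀=72 at k=2, so the next step gives (m, d) = (36, 4) again — its k=1 value — and the period has length 2.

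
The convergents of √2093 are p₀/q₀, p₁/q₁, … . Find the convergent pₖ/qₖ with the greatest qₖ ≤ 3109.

66977/1464

√2093 = [45; 1, 2, 1, 90, …] (period length 4).
Convergents:
  p_0/q_0 = 45/1
  p_1/q_1 = 46/1
  p_2/q_2 = 137/3
  p_3/q_3 = 183/4
  p_4/q_4 = 16607/363
  p_5/q_5 = 16790/367
  p_6/q_6 = 50187/1097
  p_7/q_7 = 66977/1464
  p_8/q_8 = 6078117/132857
q_7 = 1464 ≤ 3109 < 132857 = q_8, so the answer is 66977/1464.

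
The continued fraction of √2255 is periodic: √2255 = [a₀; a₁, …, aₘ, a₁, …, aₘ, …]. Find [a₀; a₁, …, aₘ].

a₀ = ⌊√2255⌋ = 47.
With m₀=0, d₀=1 and mₖ₊₁ = dₖaₖ − mₖ, dₖ₊₁ = (n − mₖ₊₁²)/dₖ, aₖ₊₁ = ⌊(a₀+mₖ₊₁)/dₖ₊₁⌋:
  k=1: m=47, d=46, a=2
  k=2: m=45, d=5, a=18
  k=3: m=45, d=46, a=2
  k=4: m=47, d=1, a=94
d=1 and a=2a₀=94 at k=4, so the next step gives (m, d) = (47, 46) again — its k=1 value — and the period has length 4.

[47; 2, 18, 2, 94]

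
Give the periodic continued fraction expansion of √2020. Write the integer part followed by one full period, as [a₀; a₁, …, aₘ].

a₀ = ⌊√2020⌋ = 44.
With m₀=0, d₀=1 and mₖ₊₁ = dₖaₖ − mₖ, dₖ₊₁ = (n − mₖ₊₁²)/dₖ, aₖ₊₁ = ⌊(a₀+mₖ₊₁)/dₖ₊₁⌋:
  k=1: m=44, d=84, a=1
  k=2: m=40, d=5, a=16
  k=3: m=40, d=84, a=1
  k=4: m=44, d=1, a=88
d=1 and a=2a₀=88 at k=4, so the next step gives (m, d) = (44, 84) again — its k=1 value — and the period has length 4.

[44; 1, 16, 1, 88]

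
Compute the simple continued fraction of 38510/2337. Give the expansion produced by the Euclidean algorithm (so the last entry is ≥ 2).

[16; 2, 11, 14, 2, 3]

38510 = 16×2337 + 1118
2337 = 2×1118 + 101
1118 = 11×101 + 7
101 = 14×7 + 3
7 = 2×3 + 1
3 = 3×1 + 0  (stop)
So 38510/2337 = [16; 2, 11, 14, 2, 3].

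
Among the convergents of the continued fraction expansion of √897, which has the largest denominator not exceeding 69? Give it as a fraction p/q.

599/20

√897 = [29; 1, 18, 1, 58, …] (period length 4).
Convergents:
  p_0/q_0 = 29/1
  p_1/q_1 = 30/1
  p_2/q_2 = 569/19
  p_3/q_3 = 599/20
  p_4/q_4 = 35311/1179
q_3 = 20 ≤ 69 < 1179 = q_4, so the answer is 599/20.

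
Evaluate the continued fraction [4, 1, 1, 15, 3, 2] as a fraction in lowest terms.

Using pₖ = aₖpₖ₋₁ + pₖ₋₂ and qₖ = aₖqₖ₋₁ + qₖ₋₂:
  k=0: a=4, p=4, q=1
  k=1: a=1, p=5, q=1
  k=2: a=1, p=9, q=2
  k=3: a=15, p=140, q=31
  k=4: a=3, p=429, q=95
  k=5: a=2, p=998, q=221

998/221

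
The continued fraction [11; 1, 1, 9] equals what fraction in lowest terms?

219/19

Fold from the inside: start with 9/1.
  1 + 1/9 = 10/9
  1 + 9/10 = 19/10
  11 + 10/19 = 219/19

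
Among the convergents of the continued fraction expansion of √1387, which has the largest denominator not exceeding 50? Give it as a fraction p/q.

1229/33

√1387 = [37; 4, 8, 37, 8, 4, 74, …] (period length 6).
Convergents:
  p_0/q_0 = 37/1
  p_1/q_1 = 149/4
  p_2/q_2 = 1229/33
  p_3/q_3 = 45622/1225
q_2 = 33 ≤ 50 < 1225 = q_3, so the answer is 1229/33.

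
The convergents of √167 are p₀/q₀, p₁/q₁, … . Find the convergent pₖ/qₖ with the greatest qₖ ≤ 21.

√167 = [12; 1, 11, 1, 24, …] (period length 4).
Convergents:
  p_0/q_0 = 12/1
  p_1/q_1 = 13/1
  p_2/q_2 = 155/12
  p_3/q_3 = 168/13
  p_4/q_4 = 4187/324
q_3 = 13 ≤ 21 < 324 = q_4, so the answer is 168/13.

168/13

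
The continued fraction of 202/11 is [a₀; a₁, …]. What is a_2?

1

202 = 18·11 + 4   →  a_0 = 18
11 = 2·4 + 3   →  a_1 = 2
4 = 1·3 + 1   →  a_2 = 1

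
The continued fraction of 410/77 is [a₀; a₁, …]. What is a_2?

12

410 = 5·77 + 25   →  a_0 = 5
77 = 3·25 + 2   →  a_1 = 3
25 = 12·2 + 1   →  a_2 = 12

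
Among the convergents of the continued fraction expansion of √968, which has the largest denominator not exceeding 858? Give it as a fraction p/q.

19601/630

√968 = [31; 8, 1, 6, 1, 8, 62, …] (period length 6).
Convergents:
  p_0/q_0 = 31/1
  p_1/q_1 = 249/8
  p_2/q_2 = 280/9
  p_3/q_3 = 1929/62
  p_4/q_4 = 2209/71
  p_5/q_5 = 19601/630
  p_6/q_6 = 1217471/39131
q_5 = 630 ≤ 858 < 39131 = q_6, so the answer is 19601/630.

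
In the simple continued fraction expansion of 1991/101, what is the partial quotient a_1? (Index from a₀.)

1

1991 = 19·101 + 72   →  a_0 = 19
101 = 1·72 + 29   →  a_1 = 1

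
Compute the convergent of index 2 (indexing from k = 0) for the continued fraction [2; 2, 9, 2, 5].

47/19

Using pₖ = aₖpₖ₋₁ + pₖ₋₂, qₖ = aₖqₖ₋₁ + qₖ₋₂ (with p₋₁=1, p₋₂=0, q₋₁=0, q₋₂=1):
  k=0: a=2, p=2, q=1
  k=1: a=2, p=5, q=2
  k=2: a=9, p=47, q=19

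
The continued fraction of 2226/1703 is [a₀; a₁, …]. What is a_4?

2226 = 1·1703 + 523   →  a_0 = 1
1703 = 3·523 + 134   →  a_1 = 3
523 = 3·134 + 121   →  a_2 = 3
134 = 1·121 + 13   →  a_3 = 1
121 = 9·13 + 4   →  a_4 = 9

9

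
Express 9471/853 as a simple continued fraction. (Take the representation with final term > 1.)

9471 = 11·853 + 88
853 = 9·88 + 61
88 = 1·61 + 27
61 = 2·27 + 7
27 = 3·7 + 6
7 = 1·6 + 1
6 = 6·1 + 0  (stop)
So 9471/853 = [11; 9, 1, 2, 3, 1, 6].

[11; 9, 1, 2, 3, 1, 6]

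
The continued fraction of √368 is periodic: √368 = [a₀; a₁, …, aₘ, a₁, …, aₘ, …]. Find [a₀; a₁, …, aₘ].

a₀ = ⌊√368⌋ = 19.
With m₀=0, d₀=1 and mₖ₊₁ = dₖaₖ − mₖ, dₖ₊₁ = (n − mₖ₊₁²)/dₖ, aₖ₊₁ = ⌊(a₀+mₖ₊₁)/dₖ₊₁⌋:
  k=1: m=19, d=7, a=5
  k=2: m=16, d=16, a=2
  k=3: m=16, d=7, a=5
  k=4: m=19, d=1, a=38
d=1 and a=2a₀=38 at k=4, so the next step gives (m, d) = (19, 7) again — its k=1 value — and the period has length 4.

[19; 5, 2, 5, 38]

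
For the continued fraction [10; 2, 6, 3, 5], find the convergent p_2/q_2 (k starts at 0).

136/13

Using pₖ = aₖpₖ₋₁ + pₖ₋₂, qₖ = aₖqₖ₋₁ + qₖ₋₂ (with p₋₁=1, p₋₂=0, q₋₁=0, q₋₂=1):
  k=0: a=10, p=10, q=1
  k=1: a=2, p=21, q=2
  k=2: a=6, p=136, q=13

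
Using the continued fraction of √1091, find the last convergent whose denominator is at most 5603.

71973/2179

√1091 = [33; 33, 66, …] (period length 2).
Convergents:
  p_0/q_0 = 33/1
  p_1/q_1 = 1090/33
  p_2/q_2 = 71973/2179
  p_3/q_3 = 2376199/71940
q_2 = 2179 ≤ 5603 < 71940 = q_3, so the answer is 71973/2179.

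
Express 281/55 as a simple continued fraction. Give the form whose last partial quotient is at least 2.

[5; 9, 6]

281 = 5*55 + 6
55 = 9*6 + 1
6 = 6*1 + 0  (stop)
So 281/55 = [5; 9, 6].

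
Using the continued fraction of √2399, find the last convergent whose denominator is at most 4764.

232751/4752

√2399 = [48; 1, 47, 1, 96, …] (period length 4).
Convergents:
  p_0/q_0 = 48/1
  p_1/q_1 = 49/1
  p_2/q_2 = 2351/48
  p_3/q_3 = 2400/49
  p_4/q_4 = 232751/4752
  p_5/q_5 = 235151/4801
q_4 = 4752 ≤ 4764 < 4801 = q_5, so the answer is 232751/4752.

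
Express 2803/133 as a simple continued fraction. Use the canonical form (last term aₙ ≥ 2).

[21; 13, 3, 3]

2803 = 21·133 + 10
133 = 13·10 + 3
10 = 3·3 + 1
3 = 3·1 + 0  (stop)
So 2803/133 = [21; 13, 3, 3].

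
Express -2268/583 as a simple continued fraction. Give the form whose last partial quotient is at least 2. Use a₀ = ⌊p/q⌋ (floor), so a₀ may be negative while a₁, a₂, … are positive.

[-4; 9, 9, 7]

-2268 = -4·583 + 64
583 = 9·64 + 7
64 = 9·7 + 1
7 = 7·1 + 0  (stop)
So -2268/583 = [-4; 9, 9, 7].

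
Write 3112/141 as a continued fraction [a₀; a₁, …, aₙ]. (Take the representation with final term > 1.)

[22; 14, 10]

3112 = 22×141 + 10
141 = 14×10 + 1
10 = 10×1 + 0  (stop)
So 3112/141 = [22; 14, 10].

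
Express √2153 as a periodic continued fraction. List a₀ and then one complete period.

a₀ = ⌊√2153⌋ = 46.
With m₀=0, d₀=1 and mₖ₊₁ = dₖaₖ − mₖ, dₖ₊₁ = (n − mₖ₊₁²)/dₖ, aₖ₊₁ = ⌊(a₀+mₖ₊₁)/dₖ₊₁⌋:
  k=1: m=46, d=37, a=2
  k=2: m=28, d=37, a=2
  k=3: m=46, d=1, a=92
d=1 and a=2a₀=92 at k=3, so the next step gives (m, d) = (46, 37) again — its k=1 value — and the period has length 3.

[46; 2, 2, 92]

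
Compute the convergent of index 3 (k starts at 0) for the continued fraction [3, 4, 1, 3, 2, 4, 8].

61/19

Using pₖ = aₖpₖ₋₁ + pₖ₋₂, qₖ = aₖqₖ₋₁ + qₖ₋₂ (with p₋₁=1, p₋₂=0, q₋₁=0, q₋₂=1):
  k=0: a=3, p=3, q=1
  k=1: a=4, p=13, q=4
  k=2: a=1, p=16, q=5
  k=3: a=3, p=61, q=19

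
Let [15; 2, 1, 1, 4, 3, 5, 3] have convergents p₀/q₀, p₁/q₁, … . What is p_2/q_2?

46/3

Using pₖ = aₖpₖ₋₁ + pₖ₋₂, qₖ = aₖqₖ₋₁ + qₖ₋₂ (with p₋₁=1, p₋₂=0, q₋₁=0, q₋₂=1):
  k=0: a=15, p=15, q=1
  k=1: a=2, p=31, q=2
  k=2: a=1, p=46, q=3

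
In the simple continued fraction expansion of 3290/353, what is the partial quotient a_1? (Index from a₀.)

3290 = 9·353 + 113   →  a_0 = 9
353 = 3·113 + 14   →  a_1 = 3

3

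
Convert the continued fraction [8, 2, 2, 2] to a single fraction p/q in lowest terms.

101/12

Fold from the inside: start with 2/1.
  2 + 1/2 = 5/2
  2 + 2/5 = 12/5
  8 + 5/12 = 101/12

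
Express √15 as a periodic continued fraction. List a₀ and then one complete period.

a₀ = ⌊√15⌋ = 3.
With m₀=0, d₀=1 and mₖ₊₁ = dₖaₖ − mₖ, dₖ₊₁ = (n − mₖ₊₁²)/dₖ, aₖ₊₁ = ⌊(a₀+mₖ₊₁)/dₖ₊₁⌋:
  k=1: m=3, d=6, a=1
  k=2: m=3, d=1, a=6
d=1 and a=2a₀=6 at k=2, so the next step gives (m, d) = (3, 6) again — its k=1 value — and the period has length 2.

[3; 1, 6]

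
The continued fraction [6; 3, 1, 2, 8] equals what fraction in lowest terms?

577/92

Using pₖ = aₖpₖ₋₁ + pₖ₋₂ and qₖ = aₖqₖ₋₁ + qₖ₋₂:
  k=0: a=6, p=6, q=1
  k=1: a=3, p=19, q=3
  k=2: a=1, p=25, q=4
  k=3: a=2, p=69, q=11
  k=4: a=8, p=577, q=92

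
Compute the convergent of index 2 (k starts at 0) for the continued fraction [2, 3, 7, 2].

51/22

Using pₖ = aₖpₖ₋₁ + pₖ₋₂, qₖ = aₖqₖ₋₁ + qₖ₋₂ (with p₋₁=1, p₋₂=0, q₋₁=0, q₋₂=1):
  k=0: a=2, p=2, q=1
  k=1: a=3, p=7, q=3
  k=2: a=7, p=51, q=22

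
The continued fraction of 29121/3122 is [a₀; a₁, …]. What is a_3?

29121 = 9·3122 + 1023   →  a_0 = 9
3122 = 3·1023 + 53   →  a_1 = 3
1023 = 19·53 + 16   →  a_2 = 19
53 = 3·16 + 5   →  a_3 = 3

3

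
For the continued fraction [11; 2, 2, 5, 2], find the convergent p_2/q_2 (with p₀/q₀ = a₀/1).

57/5

Using pₖ = aₖpₖ₋₁ + pₖ₋₂, qₖ = aₖqₖ₋₁ + qₖ₋₂ (with p₋₁=1, p₋₂=0, q₋₁=0, q₋₂=1):
  k=0: a=11, p=11, q=1
  k=1: a=2, p=23, q=2
  k=2: a=2, p=57, q=5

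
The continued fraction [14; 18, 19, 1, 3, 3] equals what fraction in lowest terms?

Fold from the inside: start with 3/1.
  3 + 1/3 = 10/3
  1 + 3/10 = 13/10
  19 + 10/13 = 257/13
  18 + 13/257 = 4639/257
  14 + 257/4639 = 65203/4639

65203/4639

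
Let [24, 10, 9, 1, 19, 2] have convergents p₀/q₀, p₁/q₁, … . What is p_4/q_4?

48439/2010

Using pₖ = aₖpₖ₋₁ + pₖ₋₂, qₖ = aₖqₖ₋₁ + qₖ₋₂ (with p₋₁=1, p₋₂=0, q₋₁=0, q₋₂=1):
  k=0: a=24, p=24, q=1
  k=1: a=10, p=241, q=10
  k=2: a=9, p=2193, q=91
  k=3: a=1, p=2434, q=101
  k=4: a=19, p=48439, q=2010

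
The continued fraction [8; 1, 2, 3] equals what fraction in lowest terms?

87/10

Fold from the inside: start with 3/1.
  2 + 1/3 = 7/3
  1 + 3/7 = 10/7
  8 + 7/10 = 87/10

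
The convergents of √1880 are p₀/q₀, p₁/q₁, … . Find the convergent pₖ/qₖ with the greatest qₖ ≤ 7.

130/3

√1880 = [43; 2, 1, 3, 1, 2, 86, …] (period length 6).
Convergents:
  p_0/q_0 = 43/1
  p_1/q_1 = 87/2
  p_2/q_2 = 130/3
  p_3/q_3 = 477/11
q_2 = 3 ≤ 7 < 11 = q_3, so the answer is 130/3.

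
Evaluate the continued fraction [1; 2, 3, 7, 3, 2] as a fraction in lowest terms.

Using pₖ = aₖpₖ₋₁ + pₖ₋₂ and qₖ = aₖqₖ₋₁ + qₖ₋₂:
  k=0: a=1, p=1, q=1
  k=1: a=2, p=3, q=2
  k=2: a=3, p=10, q=7
  k=3: a=7, p=73, q=51
  k=4: a=3, p=229, q=160
  k=5: a=2, p=531, q=371

531/371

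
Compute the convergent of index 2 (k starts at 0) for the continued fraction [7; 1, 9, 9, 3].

79/10

Using pₖ = aₖpₖ₋₁ + pₖ₋₂, qₖ = aₖqₖ₋₁ + qₖ₋₂ (with p₋₁=1, p₋₂=0, q₋₁=0, q₋₂=1):
  k=0: a=7, p=7, q=1
  k=1: a=1, p=8, q=1
  k=2: a=9, p=79, q=10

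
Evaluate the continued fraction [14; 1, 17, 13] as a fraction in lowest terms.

3512/235

Using pₖ = aₖpₖ₋₁ + pₖ₋₂ and qₖ = aₖqₖ₋₁ + qₖ₋₂:
  k=0: a=14, p=14, q=1
  k=1: a=1, p=15, q=1
  k=2: a=17, p=269, q=18
  k=3: a=13, p=3512, q=235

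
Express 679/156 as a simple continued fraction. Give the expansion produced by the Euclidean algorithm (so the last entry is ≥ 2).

679 = 4*156 + 55
156 = 2*55 + 46
55 = 1*46 + 9
46 = 5*9 + 1
9 = 9*1 + 0  (stop)
So 679/156 = [4; 2, 1, 5, 9].

[4; 2, 1, 5, 9]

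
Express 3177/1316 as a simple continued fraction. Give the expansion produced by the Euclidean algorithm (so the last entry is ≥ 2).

3177 = 2·1316 + 545
1316 = 2·545 + 226
545 = 2·226 + 93
226 = 2·93 + 40
93 = 2·40 + 13
40 = 3·13 + 1
13 = 13·1 + 0  (stop)
So 3177/1316 = [2; 2, 2, 2, 2, 3, 13].

[2; 2, 2, 2, 2, 3, 13]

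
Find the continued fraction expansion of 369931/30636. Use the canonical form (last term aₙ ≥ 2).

[12; 13, 3, 14, 2, 2, 10]

369931 = 12·30636 + 2299
30636 = 13·2299 + 749
2299 = 3·749 + 52
749 = 14·52 + 21
52 = 2·21 + 10
21 = 2·10 + 1
10 = 10·1 + 0  (stop)
So 369931/30636 = [12; 13, 3, 14, 2, 2, 10].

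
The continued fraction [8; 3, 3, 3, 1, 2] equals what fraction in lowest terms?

Fold from the inside: start with 2/1.
  1 + 1/2 = 3/2
  3 + 2/3 = 11/3
  3 + 3/11 = 36/11
  3 + 11/36 = 119/36
  8 + 36/119 = 988/119

988/119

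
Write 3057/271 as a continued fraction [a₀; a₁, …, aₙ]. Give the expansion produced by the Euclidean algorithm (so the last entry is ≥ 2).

3057 = 11·271 + 76
271 = 3·76 + 43
76 = 1·43 + 33
43 = 1·33 + 10
33 = 3·10 + 3
10 = 3·3 + 1
3 = 3·1 + 0  (stop)
So 3057/271 = [11; 3, 1, 1, 3, 3, 3].

[11; 3, 1, 1, 3, 3, 3]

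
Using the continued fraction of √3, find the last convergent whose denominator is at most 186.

√3 = [1; 1, 2, …] (period length 2).
Convergents:
  p_0/q_0 = 1/1
  p_1/q_1 = 2/1
  p_2/q_2 = 5/3
  p_3/q_3 = 7/4
  p_4/q_4 = 19/11
  p_5/q_5 = 26/15
  p_6/q_6 = 71/41
  p_7/q_7 = 97/56
  p_8/q_8 = 265/153
  p_9/q_9 = 362/209
q_8 = 153 ≤ 186 < 209 = q_9, so the answer is 265/153.

265/153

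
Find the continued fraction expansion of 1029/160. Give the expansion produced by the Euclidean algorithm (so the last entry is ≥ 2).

[6; 2, 3, 7, 3]

1029 = 6*160 + 69
160 = 2*69 + 22
69 = 3*22 + 3
22 = 7*3 + 1
3 = 3*1 + 0  (stop)
So 1029/160 = [6; 2, 3, 7, 3].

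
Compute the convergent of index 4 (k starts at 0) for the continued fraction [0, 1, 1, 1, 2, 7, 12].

5/8

Using pₖ = aₖpₖ₋₁ + pₖ₋₂, qₖ = aₖqₖ₋₁ + qₖ₋₂ (with p₋₁=1, p₋₂=0, q₋₁=0, q₋₂=1):
  k=0: a=0, p=0, q=1
  k=1: a=1, p=1, q=1
  k=2: a=1, p=1, q=2
  k=3: a=1, p=2, q=3
  k=4: a=2, p=5, q=8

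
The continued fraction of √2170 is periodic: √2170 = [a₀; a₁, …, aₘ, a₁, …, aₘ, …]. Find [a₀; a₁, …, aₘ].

a₀ = ⌊√2170⌋ = 46.
With m₀=0, d₀=1 and mₖ₊₁ = dₖaₖ − mₖ, dₖ₊₁ = (n − mₖ₊₁²)/dₖ, aₖ₊₁ = ⌊(a₀+mₖ₊₁)/dₖ₊₁⌋:
  k=1: m=46, d=54, a=1
  k=2: m=8, d=39, a=1
  k=3: m=31, d=31, a=2
  k=4: m=31, d=39, a=1
  k=5: m=8, d=54, a=1
  k=6: m=46, d=1, a=92
d=1 and a=2a₀=92 at k=6, so the next step gives (m, d) = (46, 54) again — its k=1 value — and the period has length 6.

[46; 1, 1, 2, 1, 1, 92]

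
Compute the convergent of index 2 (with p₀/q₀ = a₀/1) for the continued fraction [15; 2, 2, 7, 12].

77/5

Using pₖ = aₖpₖ₋₁ + pₖ₋₂, qₖ = aₖqₖ₋₁ + qₖ₋₂ (with p₋₁=1, p₋₂=0, q₋₁=0, q₋₂=1):
  k=0: a=15, p=15, q=1
  k=1: a=2, p=31, q=2
  k=2: a=2, p=77, q=5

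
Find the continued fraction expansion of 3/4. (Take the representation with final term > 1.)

[0; 1, 3]

3 = 0·4 + 3
4 = 1·3 + 1
3 = 3·1 + 0  (stop)
So 3/4 = [0; 1, 3].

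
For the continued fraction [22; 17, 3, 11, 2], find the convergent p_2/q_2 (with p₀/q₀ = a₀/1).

Using pₖ = aₖpₖ₋₁ + pₖ₋₂, qₖ = aₖqₖ₋₁ + qₖ₋₂ (with p₋₁=1, p₋₂=0, q₋₁=0, q₋₂=1):
  k=0: a=22, p=22, q=1
  k=1: a=17, p=375, q=17
  k=2: a=3, p=1147, q=52

1147/52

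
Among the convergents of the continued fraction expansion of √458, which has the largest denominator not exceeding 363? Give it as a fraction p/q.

√458 = [21; 2, 2, 42, …] (period length 3).
Convergents:
  p_0/q_0 = 21/1
  p_1/q_1 = 43/2
  p_2/q_2 = 107/5
  p_3/q_3 = 4537/212
  p_4/q_4 = 9181/429
q_3 = 212 ≤ 363 < 429 = q_4, so the answer is 4537/212.

4537/212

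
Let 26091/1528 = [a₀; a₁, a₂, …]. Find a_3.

2

26091 = 17·1528 + 115   →  a_0 = 17
1528 = 13·115 + 33   →  a_1 = 13
115 = 3·33 + 16   →  a_2 = 3
33 = 2·16 + 1   →  a_3 = 2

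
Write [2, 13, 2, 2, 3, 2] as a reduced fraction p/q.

1085/523

Fold from the inside: start with 2/1.
  3 + 1/2 = 7/2
  2 + 2/7 = 16/7
  2 + 7/16 = 39/16
  13 + 16/39 = 523/39
  2 + 39/523 = 1085/523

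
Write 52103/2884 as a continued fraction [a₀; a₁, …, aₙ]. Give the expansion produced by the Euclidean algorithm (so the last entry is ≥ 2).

52103 = 18×2884 + 191
2884 = 15×191 + 19
191 = 10×19 + 1
19 = 19×1 + 0  (stop)
So 52103/2884 = [18; 15, 10, 19].

[18; 15, 10, 19]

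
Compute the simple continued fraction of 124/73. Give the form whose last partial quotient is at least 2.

124 = 1·73 + 51
73 = 1·51 + 22
51 = 2·22 + 7
22 = 3·7 + 1
7 = 7·1 + 0  (stop)
So 124/73 = [1; 1, 2, 3, 7].

[1; 1, 2, 3, 7]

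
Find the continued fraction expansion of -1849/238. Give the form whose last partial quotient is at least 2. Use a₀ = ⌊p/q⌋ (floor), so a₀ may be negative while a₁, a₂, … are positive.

-1849 = -8*238 + 55
238 = 4*55 + 18
55 = 3*18 + 1
18 = 18*1 + 0  (stop)
So -1849/238 = [-8; 4, 3, 18].

[-8; 4, 3, 18]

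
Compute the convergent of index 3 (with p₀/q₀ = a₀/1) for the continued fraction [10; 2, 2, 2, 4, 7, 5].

Using pₖ = aₖpₖ₋₁ + pₖ₋₂, qₖ = aₖqₖ₋₁ + qₖ₋₂ (with p₋₁=1, p₋₂=0, q₋₁=0, q₋₂=1):
  k=0: a=10, p=10, q=1
  k=1: a=2, p=21, q=2
  k=2: a=2, p=52, q=5
  k=3: a=2, p=125, q=12

125/12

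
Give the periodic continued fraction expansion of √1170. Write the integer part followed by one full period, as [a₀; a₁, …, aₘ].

a₀ = ⌊√1170⌋ = 34.
With m₀=0, d₀=1 and mₖ₊₁ = dₖaₖ − mₖ, dₖ₊₁ = (n − mₖ₊₁²)/dₖ, aₖ₊₁ = ⌊(a₀+mₖ₊₁)/dₖ₊₁⌋:
  k=1: m=34, d=14, a=4
  k=2: m=22, d=49, a=1
  k=3: m=27, d=9, a=6
  k=4: m=27, d=49, a=1
  k=5: m=22, d=14, a=4
  k=6: m=34, d=1, a=68
d=1 and a=2a₀=68 at k=6, so the next step gives (m, d) = (34, 14) again — its k=1 value — and the period has length 6.

[34; 4, 1, 6, 1, 4, 68]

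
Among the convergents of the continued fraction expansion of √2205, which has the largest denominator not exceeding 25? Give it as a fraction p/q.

1080/23

√2205 = [46; 1, 22, 2, 22, 1, 92, …] (period length 6).
Convergents:
  p_0/q_0 = 46/1
  p_1/q_1 = 47/1
  p_2/q_2 = 1080/23
  p_3/q_3 = 2207/47
q_2 = 23 ≤ 25 < 47 = q_3, so the answer is 1080/23.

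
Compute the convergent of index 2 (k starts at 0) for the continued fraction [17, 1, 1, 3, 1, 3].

Using pₖ = aₖpₖ₋₁ + pₖ₋₂, qₖ = aₖqₖ₋₁ + qₖ₋₂ (with p₋₁=1, p₋₂=0, q₋₁=0, q₋₂=1):
  k=0: a=17, p=17, q=1
  k=1: a=1, p=18, q=1
  k=2: a=1, p=35, q=2

35/2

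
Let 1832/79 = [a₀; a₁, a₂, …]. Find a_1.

5

1832 = 23·79 + 15   →  a_0 = 23
79 = 5·15 + 4   →  a_1 = 5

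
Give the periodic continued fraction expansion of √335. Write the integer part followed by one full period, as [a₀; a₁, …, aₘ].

a₀ = ⌊√335⌋ = 18.

[18; 3, 3, 3, 36]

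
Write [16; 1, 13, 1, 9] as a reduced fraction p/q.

2523/149

Using pₖ = aₖpₖ₋₁ + pₖ₋₂ and qₖ = aₖqₖ₋₁ + qₖ₋₂:
  k=0: a=16, p=16, q=1
  k=1: a=1, p=17, q=1
  k=2: a=13, p=237, q=14
  k=3: a=1, p=254, q=15
  k=4: a=9, p=2523, q=149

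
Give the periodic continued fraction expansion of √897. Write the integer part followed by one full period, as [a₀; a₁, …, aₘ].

[29; 1, 18, 1, 58]

a₀ = ⌊√897⌋ = 29.
With m₀=0, d₀=1 and mₖ₊₁ = dₖaₖ − mₖ, dₖ₊₁ = (n − mₖ₊₁²)/dₖ, aₖ₊₁ = ⌊(a₀+mₖ₊₁)/dₖ₊₁⌋:
  k=1: m=29, d=56, a=1
  k=2: m=27, d=3, a=18
  k=3: m=27, d=56, a=1
  k=4: m=29, d=1, a=58
d=1 and a=2a₀=58 at k=4, so the next step gives (m, d) = (29, 56) again — its k=1 value — and the period has length 4.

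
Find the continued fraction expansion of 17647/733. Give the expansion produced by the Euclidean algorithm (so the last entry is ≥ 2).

17647 = 24×733 + 55
733 = 13×55 + 18
55 = 3×18 + 1
18 = 18×1 + 0  (stop)
So 17647/733 = [24; 13, 3, 18].

[24; 13, 3, 18]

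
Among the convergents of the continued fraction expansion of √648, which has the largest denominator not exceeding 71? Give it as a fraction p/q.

√648 = [25; 2, 5, 6, 5, 2, 50, …] (period length 6).
Convergents:
  p_0/q_0 = 25/1
  p_1/q_1 = 51/2
  p_2/q_2 = 280/11
  p_3/q_3 = 1731/68
  p_4/q_4 = 8935/351
q_3 = 68 ≤ 71 < 351 = q_4, so the answer is 1731/68.

1731/68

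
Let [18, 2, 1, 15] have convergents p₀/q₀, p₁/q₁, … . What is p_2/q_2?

55/3

Using pₖ = aₖpₖ₋₁ + pₖ₋₂, qₖ = aₖqₖ₋₁ + qₖ₋₂ (with p₋₁=1, p₋₂=0, q₋₁=0, q₋₂=1):
  k=0: a=18, p=18, q=1
  k=1: a=2, p=37, q=2
  k=2: a=1, p=55, q=3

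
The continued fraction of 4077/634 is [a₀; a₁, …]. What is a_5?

4077 = 6·634 + 273   →  a_0 = 6
634 = 2·273 + 88   →  a_1 = 2
273 = 3·88 + 9   →  a_2 = 3
88 = 9·9 + 7   →  a_3 = 9
9 = 1·7 + 2   →  a_4 = 1
7 = 3·2 + 1   →  a_5 = 3

3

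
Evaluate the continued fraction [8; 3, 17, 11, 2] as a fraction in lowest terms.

10009/1202

Using pₖ = aₖpₖ₋₁ + pₖ₋₂ and qₖ = aₖqₖ₋₁ + qₖ₋₂:
  k=0: a=8, p=8, q=1
  k=1: a=3, p=25, q=3
  k=2: a=17, p=433, q=52
  k=3: a=11, p=4788, q=575
  k=4: a=2, p=10009, q=1202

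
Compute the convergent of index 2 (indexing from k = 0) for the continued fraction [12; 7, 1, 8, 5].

97/8

Using pₖ = aₖpₖ₋₁ + pₖ₋₂, qₖ = aₖqₖ₋₁ + qₖ₋₂ (with p₋₁=1, p₋₂=0, q₋₁=0, q₋₂=1):
  k=0: a=12, p=12, q=1
  k=1: a=7, p=85, q=7
  k=2: a=1, p=97, q=8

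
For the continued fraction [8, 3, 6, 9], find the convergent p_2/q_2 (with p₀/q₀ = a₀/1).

158/19

Using pₖ = aₖpₖ₋₁ + pₖ₋₂, qₖ = aₖqₖ₋₁ + qₖ₋₂ (with p₋₁=1, p₋₂=0, q₋₁=0, q₋₂=1):
  k=0: a=8, p=8, q=1
  k=1: a=3, p=25, q=3
  k=2: a=6, p=158, q=19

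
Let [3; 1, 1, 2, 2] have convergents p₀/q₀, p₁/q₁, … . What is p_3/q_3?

18/5

Using pₖ = aₖpₖ₋₁ + pₖ₋₂, qₖ = aₖqₖ₋₁ + qₖ₋₂ (with p₋₁=1, p₋₂=0, q₋₁=0, q₋₂=1):
  k=0: a=3, p=3, q=1
  k=1: a=1, p=4, q=1
  k=2: a=1, p=7, q=2
  k=3: a=2, p=18, q=5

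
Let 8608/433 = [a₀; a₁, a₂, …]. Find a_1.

1

8608 = 19·433 + 381   →  a_0 = 19
433 = 1·381 + 52   →  a_1 = 1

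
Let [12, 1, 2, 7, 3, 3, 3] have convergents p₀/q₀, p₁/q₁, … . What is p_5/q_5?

2904/229

Using pₖ = aₖpₖ₋₁ + pₖ₋₂, qₖ = aₖqₖ₋₁ + qₖ₋₂ (with p₋₁=1, p₋₂=0, q₋₁=0, q₋₂=1):
  k=0: a=12, p=12, q=1
  k=1: a=1, p=13, q=1
  k=2: a=2, p=38, q=3
  k=3: a=7, p=279, q=22
  k=4: a=3, p=875, q=69
  k=5: a=3, p=2904, q=229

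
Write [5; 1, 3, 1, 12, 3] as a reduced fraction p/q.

1142/197

Using pₖ = aₖpₖ₋₁ + pₖ₋₂ and qₖ = aₖqₖ₋₁ + qₖ₋₂:
  k=0: a=5, p=5, q=1
  k=1: a=1, p=6, q=1
  k=2: a=3, p=23, q=4
  k=3: a=1, p=29, q=5
  k=4: a=12, p=371, q=64
  k=5: a=3, p=1142, q=197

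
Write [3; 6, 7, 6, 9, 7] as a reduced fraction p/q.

54392/17197

Using pₖ = aₖpₖ₋₁ + pₖ₋₂ and qₖ = aₖqₖ₋₁ + qₖ₋₂:
  k=0: a=3, p=3, q=1
  k=1: a=6, p=19, q=6
  k=2: a=7, p=136, q=43
  k=3: a=6, p=835, q=264
  k=4: a=9, p=7651, q=2419
  k=5: a=7, p=54392, q=17197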